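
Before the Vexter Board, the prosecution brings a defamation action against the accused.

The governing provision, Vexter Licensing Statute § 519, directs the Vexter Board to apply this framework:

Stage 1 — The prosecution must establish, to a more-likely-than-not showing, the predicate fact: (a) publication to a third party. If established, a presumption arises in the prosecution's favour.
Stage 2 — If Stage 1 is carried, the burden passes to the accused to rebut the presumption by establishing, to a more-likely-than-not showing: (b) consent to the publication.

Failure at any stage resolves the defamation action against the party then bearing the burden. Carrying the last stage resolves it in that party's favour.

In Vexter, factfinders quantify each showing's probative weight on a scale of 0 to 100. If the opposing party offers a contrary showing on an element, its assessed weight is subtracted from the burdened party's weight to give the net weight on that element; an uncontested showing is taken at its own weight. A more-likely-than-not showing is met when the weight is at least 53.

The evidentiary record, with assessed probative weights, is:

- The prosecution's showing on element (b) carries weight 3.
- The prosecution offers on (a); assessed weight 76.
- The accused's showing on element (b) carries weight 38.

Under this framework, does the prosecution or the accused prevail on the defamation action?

Stage 1 — burden on prosecution; standard: a more-likely-than-not showing (weight is at least 53).
    (a): 76 ≥ 53 [met]
  All elements met. The burden passes to the accused.
Stage 2 — burden on accused; standard: a more-likely-than-not showing (weight is at least 53).
    (b): 38 − 3 = 35 < 53 [not met]
  The accused does not carry Stage 2.
So the prosecution prevails.

prosecution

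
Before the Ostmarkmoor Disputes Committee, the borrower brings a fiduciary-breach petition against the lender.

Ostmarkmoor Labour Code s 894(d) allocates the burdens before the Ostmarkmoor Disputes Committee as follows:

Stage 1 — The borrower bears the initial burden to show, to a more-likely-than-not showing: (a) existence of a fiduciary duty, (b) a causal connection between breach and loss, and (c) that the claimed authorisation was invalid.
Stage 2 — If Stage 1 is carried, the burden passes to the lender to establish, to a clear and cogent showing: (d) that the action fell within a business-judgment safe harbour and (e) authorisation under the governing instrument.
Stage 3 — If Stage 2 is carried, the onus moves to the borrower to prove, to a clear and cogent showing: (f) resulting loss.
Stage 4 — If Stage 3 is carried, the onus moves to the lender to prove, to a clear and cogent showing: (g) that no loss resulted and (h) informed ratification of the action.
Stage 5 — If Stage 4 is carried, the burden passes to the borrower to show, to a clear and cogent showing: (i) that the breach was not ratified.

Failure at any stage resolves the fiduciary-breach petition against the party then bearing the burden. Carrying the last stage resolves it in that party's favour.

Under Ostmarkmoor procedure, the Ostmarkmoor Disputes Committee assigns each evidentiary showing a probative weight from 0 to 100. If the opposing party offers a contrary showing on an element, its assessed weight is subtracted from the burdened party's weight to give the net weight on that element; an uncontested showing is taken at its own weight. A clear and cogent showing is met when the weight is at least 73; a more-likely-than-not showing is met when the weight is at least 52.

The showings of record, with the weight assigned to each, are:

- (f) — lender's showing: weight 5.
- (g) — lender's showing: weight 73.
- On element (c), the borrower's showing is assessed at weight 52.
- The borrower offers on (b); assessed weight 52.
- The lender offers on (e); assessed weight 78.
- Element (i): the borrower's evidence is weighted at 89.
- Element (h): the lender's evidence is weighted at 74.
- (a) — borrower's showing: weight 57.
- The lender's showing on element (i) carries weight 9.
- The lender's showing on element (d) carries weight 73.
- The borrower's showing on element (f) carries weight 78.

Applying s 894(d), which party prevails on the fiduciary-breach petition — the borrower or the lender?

borrower

At Stage 1 the borrower must meet a more-likely-than-not showing (weight is at least 52): on (a) the weight is 57, ≥ 52, so (a) meets the standard; on (b) the weight is 52, ≥ 52, so (b) meets the standard; on (c) the weight is 52, which does reach 52, so (c) meets the standard.
  Stage 1 carried; the burden shifts to the lender.
At Stage 2 the lender must meet a clear and cogent showing (weight is at least 73): on (d) the weight is 73, ≥ 73, so (d) meets the standard; on (e) the weight is 78, ≥ 73, so (e) meets the standard.
  All elements met. The burden passes to the borrower.
At Stage 3 the borrower must meet a clear and cogent showing (weight is at least 73): on (f) the weight is 78 less the opposing 5 gives net 73, ≥ 73, so (f) meets the standard.
  Stage 3 carried; the burden shifts to the lender.
At Stage 4 the lender must meet a clear and cogent showing (weight is at least 73): on (g) the weight is 73, which does reach 73, so (g) meets the standard; on (h) the weight is 74, ≥ 73, so (h) meets the standard.
  Stage 4 is satisfied; the onus moves to the borrower.
At Stage 5 the borrower must meet a clear and cogent showing (weight is at least 73): on (i) the weight is 89 less the opposing 9 gives net 80, which does reach 73, so (i) meets the standard.
  Stage 5 carried; the final stage is satisfied.
Every stage carried; the borrower prevails.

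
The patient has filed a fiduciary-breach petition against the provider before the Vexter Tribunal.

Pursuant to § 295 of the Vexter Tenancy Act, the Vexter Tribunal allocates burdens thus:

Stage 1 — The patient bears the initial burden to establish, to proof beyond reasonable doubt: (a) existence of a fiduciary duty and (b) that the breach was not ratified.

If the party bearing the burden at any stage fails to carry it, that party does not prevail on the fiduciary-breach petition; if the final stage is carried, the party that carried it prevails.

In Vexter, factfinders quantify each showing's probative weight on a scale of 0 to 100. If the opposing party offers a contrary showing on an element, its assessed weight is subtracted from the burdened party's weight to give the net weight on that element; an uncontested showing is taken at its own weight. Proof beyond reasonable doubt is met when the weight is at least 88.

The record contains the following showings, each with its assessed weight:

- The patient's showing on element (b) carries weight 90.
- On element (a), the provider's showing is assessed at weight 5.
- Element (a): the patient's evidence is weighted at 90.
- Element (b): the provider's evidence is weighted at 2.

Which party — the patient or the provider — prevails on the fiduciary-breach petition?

provider

At Stage 1 the patient must meet proof beyond reasonable doubt (weight is at least 88): on (a) the weight is 90 less the opposing 5 gives net 85, < 88, so (a) does not meet the standard; on (b) the weight is 90 less the opposing 2 gives net 88, ≥ 88, so (b) meets the standard.
  Stage 1 not carried; the patient fails its burden.
The analysis ends at Stage 1; the provider prevails.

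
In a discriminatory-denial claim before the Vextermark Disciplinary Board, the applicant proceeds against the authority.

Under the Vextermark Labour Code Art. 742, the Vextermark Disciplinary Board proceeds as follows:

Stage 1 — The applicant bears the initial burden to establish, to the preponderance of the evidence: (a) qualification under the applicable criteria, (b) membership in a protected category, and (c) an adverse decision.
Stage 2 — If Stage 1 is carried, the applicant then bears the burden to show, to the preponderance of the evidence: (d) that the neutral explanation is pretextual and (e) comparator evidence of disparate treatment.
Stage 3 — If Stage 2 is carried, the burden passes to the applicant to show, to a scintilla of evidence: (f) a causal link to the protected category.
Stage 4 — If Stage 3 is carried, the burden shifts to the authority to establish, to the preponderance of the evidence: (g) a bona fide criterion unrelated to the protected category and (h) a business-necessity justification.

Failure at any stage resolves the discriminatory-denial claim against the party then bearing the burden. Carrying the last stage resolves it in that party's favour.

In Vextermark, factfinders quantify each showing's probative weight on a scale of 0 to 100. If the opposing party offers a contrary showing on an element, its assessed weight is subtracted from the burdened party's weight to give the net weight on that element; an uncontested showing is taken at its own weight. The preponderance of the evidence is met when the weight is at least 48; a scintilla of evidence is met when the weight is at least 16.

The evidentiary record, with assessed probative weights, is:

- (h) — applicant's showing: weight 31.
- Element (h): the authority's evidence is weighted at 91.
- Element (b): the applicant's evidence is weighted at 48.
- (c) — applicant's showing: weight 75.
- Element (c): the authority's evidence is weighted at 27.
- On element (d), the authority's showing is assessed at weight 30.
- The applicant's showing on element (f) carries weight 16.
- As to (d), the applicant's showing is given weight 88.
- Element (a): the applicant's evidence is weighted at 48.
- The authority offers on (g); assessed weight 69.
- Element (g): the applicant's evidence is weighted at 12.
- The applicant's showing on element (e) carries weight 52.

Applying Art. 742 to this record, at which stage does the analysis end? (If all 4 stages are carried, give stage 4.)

stage 4

Stage 1 — burden on applicant; standard: the preponderance of the evidence (weight is at least 48).
    (a): 48 ≥ 48 [met]
    (b): 48 ≥ 48 [met]
    (c): 75 − 27 = 48 ≥ 48 [met]
  All elements met. The applicant retains the burden for Stage 2.
Stage 2 — burden on applicant; standard: the preponderance of the evidence (weight is at least 48).
    (d): 88 − 30 = 58 ≥ 48 [met]
    (e): 52 ≥ 48 [met]
  All elements met. The applicant retains the burden for Stage 3.
Stage 3 — burden on applicant; standard: a scintilla of evidence (weight is at least 16).
    (f): 16 ≥ 16 [met]
  The applicant carries Stage 3; the authority now bears the burden.
Stage 4 — burden on authority; standard: the preponderance of the evidence (weight is at least 48).
    (g): 69 − 12 = 57 ≥ 48 [met]
    (h): 91 − 31 = 60 ≥ 48 [met]
  The authority carries the last stage.
All stages carried — the authority prevails.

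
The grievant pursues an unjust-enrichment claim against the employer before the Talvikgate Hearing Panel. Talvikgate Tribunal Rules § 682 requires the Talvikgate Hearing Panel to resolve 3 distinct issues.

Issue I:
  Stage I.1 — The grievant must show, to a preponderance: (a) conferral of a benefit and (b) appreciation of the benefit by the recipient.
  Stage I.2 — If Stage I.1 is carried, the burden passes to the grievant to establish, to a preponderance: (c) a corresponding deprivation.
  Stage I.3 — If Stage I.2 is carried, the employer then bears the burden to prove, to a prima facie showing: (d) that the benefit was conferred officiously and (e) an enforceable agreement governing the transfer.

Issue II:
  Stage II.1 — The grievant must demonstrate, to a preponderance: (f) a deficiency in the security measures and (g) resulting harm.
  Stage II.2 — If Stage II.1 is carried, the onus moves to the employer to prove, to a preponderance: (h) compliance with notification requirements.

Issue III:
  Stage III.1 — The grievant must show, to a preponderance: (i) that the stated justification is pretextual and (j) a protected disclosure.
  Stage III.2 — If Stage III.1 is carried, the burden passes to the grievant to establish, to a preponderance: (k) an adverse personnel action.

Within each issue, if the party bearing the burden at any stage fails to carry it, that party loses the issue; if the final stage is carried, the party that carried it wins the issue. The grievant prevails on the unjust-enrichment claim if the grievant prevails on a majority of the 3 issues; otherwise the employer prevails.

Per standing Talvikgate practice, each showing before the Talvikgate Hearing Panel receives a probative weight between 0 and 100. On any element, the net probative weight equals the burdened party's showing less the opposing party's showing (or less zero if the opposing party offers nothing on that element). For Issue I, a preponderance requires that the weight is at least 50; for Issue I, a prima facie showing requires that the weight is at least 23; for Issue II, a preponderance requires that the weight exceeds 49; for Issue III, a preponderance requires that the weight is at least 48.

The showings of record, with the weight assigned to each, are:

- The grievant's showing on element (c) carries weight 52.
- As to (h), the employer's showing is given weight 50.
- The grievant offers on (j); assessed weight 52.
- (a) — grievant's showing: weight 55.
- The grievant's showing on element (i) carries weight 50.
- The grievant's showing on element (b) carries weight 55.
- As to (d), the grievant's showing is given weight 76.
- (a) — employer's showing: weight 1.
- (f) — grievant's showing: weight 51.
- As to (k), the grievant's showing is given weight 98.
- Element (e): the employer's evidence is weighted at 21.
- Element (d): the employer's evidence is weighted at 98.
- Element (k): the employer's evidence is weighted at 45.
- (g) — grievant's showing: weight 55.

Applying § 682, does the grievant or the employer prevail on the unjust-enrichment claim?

— Issue I —
Stage I.1 — burden on grievant; standard: a preponderance (weight is at least 50).
    (a): 55 − 1 = 54 ≥ 50 [met]
    (b): 55 ≥ 50 [met]
  All elements met. The grievant retains the burden for Stage I.2.
Stage I.2 — burden on grievant; standard: a preponderance (weight is at least 50).
    (c): 52 ≥ 50 [met]
  Stage I.2 is satisfied; the onus moves to the employer.
Stage I.3 — burden on employer; standard: a prima facie showing (weight is at least 23).
    (d): 98 − 76 = 22 < 23 [not met]
    (e): 21 < 23 [not met]
  Stage I.3 not carried; the employer fails its burden.
The grievant prevails on this issue.
— Issue II —
Stage II.1 — burden on grievant; standard: a preponderance (weight exceeds 49).
    (f): 51 > 49 [met]
    (g): 55 > 49 [met]
  Stage II.1 carried; the burden shifts to the employer.
Stage II.2 — burden on employer; standard: a preponderance (weight exceeds 49).
    (h): 50 > 49 [met]
  All elements met at the final stage.
Every stage carried; the employer prevails on this issue.
— Issue III —
Stage III.1 — burden on grievant; standard: a preponderance (weight is at least 48).
    (i): 50 ≥ 48 [met]
    (j): 52 ≥ 48 [met]
  Stage III.1 is satisfied; the grievant continues to bear the burden.
Stage III.2 — burden on grievant; standard: a preponderance (weight is at least 48).
    (k): 98 − 45 = 53 ≥ 48 [met]
  The grievant carries the last stage.
All stages carried — the grievant prevails on this issue.
Per-issue: Issue I → grievant; Issue II → employer; Issue III → grievant. The grievant must prevail on a majority of issues; overall, the grievant prevails.

grievant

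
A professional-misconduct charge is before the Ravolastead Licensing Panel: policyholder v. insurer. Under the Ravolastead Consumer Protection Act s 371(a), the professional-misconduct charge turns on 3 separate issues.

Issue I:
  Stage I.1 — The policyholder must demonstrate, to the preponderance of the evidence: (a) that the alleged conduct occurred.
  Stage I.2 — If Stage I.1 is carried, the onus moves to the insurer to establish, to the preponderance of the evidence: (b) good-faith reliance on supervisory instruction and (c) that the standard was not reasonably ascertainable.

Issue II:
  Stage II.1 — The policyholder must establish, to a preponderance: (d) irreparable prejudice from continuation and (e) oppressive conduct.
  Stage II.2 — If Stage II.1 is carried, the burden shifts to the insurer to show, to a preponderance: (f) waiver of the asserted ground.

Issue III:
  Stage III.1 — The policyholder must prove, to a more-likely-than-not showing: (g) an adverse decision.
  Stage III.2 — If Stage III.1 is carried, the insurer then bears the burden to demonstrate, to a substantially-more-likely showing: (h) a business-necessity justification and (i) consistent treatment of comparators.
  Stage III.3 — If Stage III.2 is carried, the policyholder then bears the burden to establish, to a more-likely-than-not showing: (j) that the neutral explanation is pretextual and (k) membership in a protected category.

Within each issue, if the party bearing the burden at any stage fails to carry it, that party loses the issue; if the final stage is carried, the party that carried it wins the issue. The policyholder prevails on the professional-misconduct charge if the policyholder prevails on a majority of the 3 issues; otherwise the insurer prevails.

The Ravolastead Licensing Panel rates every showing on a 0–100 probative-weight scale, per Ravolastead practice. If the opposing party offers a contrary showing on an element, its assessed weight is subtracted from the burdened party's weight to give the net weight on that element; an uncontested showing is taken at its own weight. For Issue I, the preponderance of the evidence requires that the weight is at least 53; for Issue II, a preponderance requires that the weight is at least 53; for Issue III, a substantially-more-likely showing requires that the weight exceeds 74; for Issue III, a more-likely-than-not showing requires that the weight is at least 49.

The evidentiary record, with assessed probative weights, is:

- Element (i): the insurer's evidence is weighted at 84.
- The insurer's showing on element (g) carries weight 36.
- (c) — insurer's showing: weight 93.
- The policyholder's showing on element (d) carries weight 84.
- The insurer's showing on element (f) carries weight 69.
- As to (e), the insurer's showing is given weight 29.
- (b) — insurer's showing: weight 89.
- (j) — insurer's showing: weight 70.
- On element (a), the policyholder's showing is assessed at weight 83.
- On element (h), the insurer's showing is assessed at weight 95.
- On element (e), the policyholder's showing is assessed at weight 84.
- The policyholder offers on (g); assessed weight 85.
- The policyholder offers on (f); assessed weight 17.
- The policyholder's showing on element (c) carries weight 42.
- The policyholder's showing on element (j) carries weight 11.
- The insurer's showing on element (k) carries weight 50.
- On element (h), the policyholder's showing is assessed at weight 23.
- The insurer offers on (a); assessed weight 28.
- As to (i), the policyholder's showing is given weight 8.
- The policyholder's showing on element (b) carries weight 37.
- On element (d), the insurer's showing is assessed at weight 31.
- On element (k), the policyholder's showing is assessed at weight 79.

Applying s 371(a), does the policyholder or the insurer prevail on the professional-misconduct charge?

policyholder

— Issue I —
Stage I.1 — burden on policyholder; standard: the preponderance of the evidence (weight is at least 53).
    (a): 83 − 28 = 55 ≥ 53 [met]
  Stage I.1 is satisfied; the onus moves to the insurer.
Stage I.2 — burden on insurer; standard: the preponderance of the evidence (weight is at least 53).
    (b): 89 − 37 = 52 < 53 [not met]
    (c): 93 − 42 = 51 < 53 [not met]
  The insurer does not carry Stage I.2.
So the policyholder prevails on this issue.
— Issue II —
Stage II.1 (policyholder, a preponderance, weight is at least 53): (d) net 84−31=53 ≥ 53 — meets; (e) net 84−29=55 ≥ 53 — meets.
  All elements met. The burden passes to the insurer.
Stage II.2 (insurer, a preponderance, weight is at least 53): (f) net 69−17=52 < 53 — fails.
  The insurer does not carry Stage II.2.
The policyholder prevails on this issue.
— Issue III —
At Stage III.1 the policyholder must meet a more-likely-than-not showing (weight is at least 49): on (g) the weight is 85 less the opposing 36 gives net 49, ≥ 49, so (g) meets the standard.
  The policyholder carries Stage III.1; the insurer now bears the burden.
At Stage III.2 the insurer must meet a substantially-more-likely showing (weight exceeds 74): on (h) the weight is 95 less the opposing 23 gives net 72, which does not exceed 74, so (h) does not meet the standard; on (i) the weight is 84 less the opposing 8 gives net 76, which does exceed 74, so (i) meets the standard.
  The insurer does not carry Stage III.2.
So the policyholder prevails on this issue.
Per-issue: Issue I → policyholder; Issue II → policyholder; Issue III → policyholder. The policyholder must prevail on a majority of issues; overall, the policyholder prevails.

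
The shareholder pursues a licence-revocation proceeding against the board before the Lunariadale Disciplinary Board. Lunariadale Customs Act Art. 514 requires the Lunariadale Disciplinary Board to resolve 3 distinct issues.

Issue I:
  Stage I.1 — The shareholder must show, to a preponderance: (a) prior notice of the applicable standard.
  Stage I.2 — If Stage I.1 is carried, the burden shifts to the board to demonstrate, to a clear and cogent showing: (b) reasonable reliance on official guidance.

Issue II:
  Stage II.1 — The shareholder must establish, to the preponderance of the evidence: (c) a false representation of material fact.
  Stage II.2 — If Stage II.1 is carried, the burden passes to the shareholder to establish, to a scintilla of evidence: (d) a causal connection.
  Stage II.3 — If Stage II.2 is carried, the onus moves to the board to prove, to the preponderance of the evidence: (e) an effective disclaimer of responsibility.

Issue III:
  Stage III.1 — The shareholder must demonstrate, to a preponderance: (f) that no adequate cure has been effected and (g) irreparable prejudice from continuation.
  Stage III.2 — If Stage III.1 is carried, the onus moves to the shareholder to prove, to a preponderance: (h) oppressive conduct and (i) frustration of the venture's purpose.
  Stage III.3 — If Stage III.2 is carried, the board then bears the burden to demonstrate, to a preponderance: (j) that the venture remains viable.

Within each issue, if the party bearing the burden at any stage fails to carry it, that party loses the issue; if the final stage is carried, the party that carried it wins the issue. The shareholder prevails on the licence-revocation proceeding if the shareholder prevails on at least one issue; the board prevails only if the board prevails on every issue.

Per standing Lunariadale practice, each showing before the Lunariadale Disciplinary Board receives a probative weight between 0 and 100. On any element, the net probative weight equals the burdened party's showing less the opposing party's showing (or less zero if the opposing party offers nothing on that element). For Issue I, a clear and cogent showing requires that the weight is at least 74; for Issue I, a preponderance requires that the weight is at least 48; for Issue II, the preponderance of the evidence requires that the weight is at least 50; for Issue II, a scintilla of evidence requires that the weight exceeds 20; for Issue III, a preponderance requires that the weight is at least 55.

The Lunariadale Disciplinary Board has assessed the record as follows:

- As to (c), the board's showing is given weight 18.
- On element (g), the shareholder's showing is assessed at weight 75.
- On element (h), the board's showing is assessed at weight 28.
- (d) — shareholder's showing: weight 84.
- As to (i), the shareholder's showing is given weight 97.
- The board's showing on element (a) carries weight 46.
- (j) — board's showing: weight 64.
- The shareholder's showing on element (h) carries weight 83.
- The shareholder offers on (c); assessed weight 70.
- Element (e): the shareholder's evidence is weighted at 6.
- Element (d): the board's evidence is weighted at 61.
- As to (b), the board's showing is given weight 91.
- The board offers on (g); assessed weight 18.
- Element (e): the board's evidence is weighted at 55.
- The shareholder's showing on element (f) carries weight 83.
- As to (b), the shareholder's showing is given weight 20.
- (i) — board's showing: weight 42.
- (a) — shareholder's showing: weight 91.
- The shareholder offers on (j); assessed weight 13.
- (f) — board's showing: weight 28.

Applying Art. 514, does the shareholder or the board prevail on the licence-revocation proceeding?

— Issue I —
Stage I.1 — burden on shareholder; standard: a preponderance (weight is at least 48).
    (a): 91 − 46 = 45 < 48 [not met]
  Stage I.1 not carried; the shareholder fails its burden.
So the board prevails on this issue.
— Issue II —
Stage II.1 (shareholder, the preponderance of the evidence, weight is at least 50): (c) net 70−18=52 ≥ 50 — meets.
  Stage II.1 carried; the burden remains with the shareholder.
Stage II.2 (shareholder, a scintilla of evidence, weight exceeds 20): (d) net 84−61=23 > 20 — meets.
  The shareholder carries Stage II.2; the board now bears the burden.
Stage II.3 (board, the preponderance of the evidence, weight is at least 50): (e) net 55−6=49 < 50 — fails.
  Stage II.3 not carried; the board fails its burden.
So the shareholder prevails on this issue.
— Issue III —
Stage III.1 (shareholder, a preponderance, weight is at least 55): (f) net 83−28=55 ≥ 55 — meets; (g) net 75−18=57 ≥ 55 — meets.
  All elements met. The shareholder retains the burden for Stage III.2.
Stage III.2 (shareholder, a preponderance, weight is at least 55): (h) net 83−28=55 ≥ 55 — meets; (i) net 97−42=55 ≥ 55 — meets.
  Stage III.2 is satisfied; the onus moves to the board.
Stage III.3 (board, a preponderance, weight is at least 55): (j) net 64−13=51 < 55 — fails.
  Stage III.3 not carried; the board fails its burden.
The analysis ends at Stage III.3; the shareholder prevails on this issue.
Per-issue: Issue I → board; Issue II → shareholder; Issue III → shareholder. The shareholder must prevail on at least one issue; overall, the shareholder prevails.

shareholder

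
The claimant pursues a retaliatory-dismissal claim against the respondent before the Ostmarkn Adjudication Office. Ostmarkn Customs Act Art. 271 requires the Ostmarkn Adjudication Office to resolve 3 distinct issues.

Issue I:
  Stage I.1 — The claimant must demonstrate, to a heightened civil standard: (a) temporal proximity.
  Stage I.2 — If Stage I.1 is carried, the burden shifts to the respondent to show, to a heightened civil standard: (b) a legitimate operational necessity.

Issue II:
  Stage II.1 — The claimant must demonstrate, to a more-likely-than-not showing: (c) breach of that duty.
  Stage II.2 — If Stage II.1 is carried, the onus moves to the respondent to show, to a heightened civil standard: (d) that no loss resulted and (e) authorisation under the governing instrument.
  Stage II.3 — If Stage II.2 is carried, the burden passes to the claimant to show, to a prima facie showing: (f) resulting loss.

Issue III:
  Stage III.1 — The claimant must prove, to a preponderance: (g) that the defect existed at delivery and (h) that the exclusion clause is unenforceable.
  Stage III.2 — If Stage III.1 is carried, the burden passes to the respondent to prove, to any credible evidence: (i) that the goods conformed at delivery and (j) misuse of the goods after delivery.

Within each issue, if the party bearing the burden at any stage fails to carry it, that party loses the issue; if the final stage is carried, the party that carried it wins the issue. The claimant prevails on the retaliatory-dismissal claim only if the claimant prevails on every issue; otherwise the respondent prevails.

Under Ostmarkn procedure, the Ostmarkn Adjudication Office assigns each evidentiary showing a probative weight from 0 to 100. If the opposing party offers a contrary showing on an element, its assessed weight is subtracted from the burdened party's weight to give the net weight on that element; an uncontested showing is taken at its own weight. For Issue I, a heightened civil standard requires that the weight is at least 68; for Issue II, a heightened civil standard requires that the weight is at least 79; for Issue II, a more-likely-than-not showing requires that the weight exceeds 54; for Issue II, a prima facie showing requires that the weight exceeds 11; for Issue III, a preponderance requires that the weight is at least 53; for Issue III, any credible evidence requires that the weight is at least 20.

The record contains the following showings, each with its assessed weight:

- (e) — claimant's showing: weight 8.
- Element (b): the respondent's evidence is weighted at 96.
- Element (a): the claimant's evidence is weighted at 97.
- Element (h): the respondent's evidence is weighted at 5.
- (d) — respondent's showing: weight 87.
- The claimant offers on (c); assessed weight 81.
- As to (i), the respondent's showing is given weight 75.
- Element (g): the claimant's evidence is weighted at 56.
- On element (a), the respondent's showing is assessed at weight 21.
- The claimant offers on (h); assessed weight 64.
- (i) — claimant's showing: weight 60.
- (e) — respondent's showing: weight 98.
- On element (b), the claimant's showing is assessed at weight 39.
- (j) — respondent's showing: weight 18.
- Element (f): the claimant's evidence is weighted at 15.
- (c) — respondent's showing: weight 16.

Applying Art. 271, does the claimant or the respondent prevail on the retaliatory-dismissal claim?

— Issue I —
Stage I.1 — burden on claimant; standard: a heightened civil standard (weight is at least 68).
    (a): 97 − 21 = 76 ≥ 68 [met]
  Stage I.1 carried; the burden shifts to the respondent.
Stage I.2 — burden on respondent; standard: a heightened civil standard (weight is at least 68).
    (b): 96 − 39 = 57 < 68 [not met]
  Stage I.2 not carried; the respondent fails its burden.
The analysis ends at Stage I.2; the claimant prevails on this issue.
— Issue II —
Stage II.1 — burden on claimant; standard: a more-likely-than-not showing (weight exceeds 54).
    (c): 81 − 16 = 65 > 54 [met]
  Stage II.1 is satisfied; the onus moves to the respondent.
Stage II.2 — burden on respondent; standard: a heightened civil standard (weight is at least 79).
    (d): 87 ≥ 79 [met]
    (e): 98 − 8 = 90 ≥ 79 [met]
  Stage II.2 carried; the burden shifts to the claimant.
Stage II.3 — burden on claimant; standard: a prima facie showing (weight exceeds 11).
    (f): 15 > 11 [met]
  The claimant carries the last stage.
All stages carried — the claimant prevails on this issue.
— Issue III —
Stage III.1 (claimant, a preponderance, weight is at least 53): (g) 56 ≥ 53 — meets; (h) net 64−5=59 ≥ 53 — meets.
  Stage III.1 is satisfied; the onus moves to the respondent.
Stage III.2 (respondent, any credible evidence, weight is at least 20): (i) net 75−60=15 < 20 — fails; (j) 18 < 20 — fails.
  Not every element is met, so the respondent fails to carry Stage III.2.
The claimant prevails on this issue.
Per-issue: Issue I → claimant; Issue II → claimant; Issue III → claimant. The claimant must prevail on every issue; overall, the claimant prevails.

claimant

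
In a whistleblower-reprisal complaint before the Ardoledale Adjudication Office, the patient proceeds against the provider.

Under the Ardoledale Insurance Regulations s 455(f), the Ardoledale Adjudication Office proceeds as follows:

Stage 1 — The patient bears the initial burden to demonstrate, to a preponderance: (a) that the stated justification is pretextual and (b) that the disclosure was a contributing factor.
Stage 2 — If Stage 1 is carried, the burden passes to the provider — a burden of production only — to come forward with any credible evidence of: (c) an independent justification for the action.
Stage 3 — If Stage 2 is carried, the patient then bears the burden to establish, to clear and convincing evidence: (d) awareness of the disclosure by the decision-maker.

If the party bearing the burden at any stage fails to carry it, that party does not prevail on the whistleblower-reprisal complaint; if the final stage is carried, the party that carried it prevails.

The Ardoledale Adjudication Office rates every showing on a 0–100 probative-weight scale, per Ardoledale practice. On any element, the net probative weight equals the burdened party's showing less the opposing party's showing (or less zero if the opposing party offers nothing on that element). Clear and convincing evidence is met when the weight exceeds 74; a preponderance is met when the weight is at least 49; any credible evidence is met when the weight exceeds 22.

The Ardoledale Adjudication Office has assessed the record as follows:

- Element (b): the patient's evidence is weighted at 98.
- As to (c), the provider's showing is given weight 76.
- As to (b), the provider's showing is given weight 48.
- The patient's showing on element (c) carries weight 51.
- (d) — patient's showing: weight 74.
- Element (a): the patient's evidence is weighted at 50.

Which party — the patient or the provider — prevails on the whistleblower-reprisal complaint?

Stage 1 (patient, a preponderance, weight is at least 49): (a) 50 ≥ 49 — meets; (b) net 98−48=50 ≥ 49 — meets.
  Stage 1 is satisfied; the onus moves to the provider.
Stage 2 (provider, any credible evidence, weight exceeds 22): (c) net 76−51=25 > 22 — meets.
  Stage 2 carried; the burden shifts to the patient.
Stage 3 (patient, clear and convincing evidence, weight exceeds 74): (d) 74 ≤ 74 — fails.
  Stage 3 not carried; the patient fails its burden.
The analysis ends at Stage 3; the provider prevails.

provider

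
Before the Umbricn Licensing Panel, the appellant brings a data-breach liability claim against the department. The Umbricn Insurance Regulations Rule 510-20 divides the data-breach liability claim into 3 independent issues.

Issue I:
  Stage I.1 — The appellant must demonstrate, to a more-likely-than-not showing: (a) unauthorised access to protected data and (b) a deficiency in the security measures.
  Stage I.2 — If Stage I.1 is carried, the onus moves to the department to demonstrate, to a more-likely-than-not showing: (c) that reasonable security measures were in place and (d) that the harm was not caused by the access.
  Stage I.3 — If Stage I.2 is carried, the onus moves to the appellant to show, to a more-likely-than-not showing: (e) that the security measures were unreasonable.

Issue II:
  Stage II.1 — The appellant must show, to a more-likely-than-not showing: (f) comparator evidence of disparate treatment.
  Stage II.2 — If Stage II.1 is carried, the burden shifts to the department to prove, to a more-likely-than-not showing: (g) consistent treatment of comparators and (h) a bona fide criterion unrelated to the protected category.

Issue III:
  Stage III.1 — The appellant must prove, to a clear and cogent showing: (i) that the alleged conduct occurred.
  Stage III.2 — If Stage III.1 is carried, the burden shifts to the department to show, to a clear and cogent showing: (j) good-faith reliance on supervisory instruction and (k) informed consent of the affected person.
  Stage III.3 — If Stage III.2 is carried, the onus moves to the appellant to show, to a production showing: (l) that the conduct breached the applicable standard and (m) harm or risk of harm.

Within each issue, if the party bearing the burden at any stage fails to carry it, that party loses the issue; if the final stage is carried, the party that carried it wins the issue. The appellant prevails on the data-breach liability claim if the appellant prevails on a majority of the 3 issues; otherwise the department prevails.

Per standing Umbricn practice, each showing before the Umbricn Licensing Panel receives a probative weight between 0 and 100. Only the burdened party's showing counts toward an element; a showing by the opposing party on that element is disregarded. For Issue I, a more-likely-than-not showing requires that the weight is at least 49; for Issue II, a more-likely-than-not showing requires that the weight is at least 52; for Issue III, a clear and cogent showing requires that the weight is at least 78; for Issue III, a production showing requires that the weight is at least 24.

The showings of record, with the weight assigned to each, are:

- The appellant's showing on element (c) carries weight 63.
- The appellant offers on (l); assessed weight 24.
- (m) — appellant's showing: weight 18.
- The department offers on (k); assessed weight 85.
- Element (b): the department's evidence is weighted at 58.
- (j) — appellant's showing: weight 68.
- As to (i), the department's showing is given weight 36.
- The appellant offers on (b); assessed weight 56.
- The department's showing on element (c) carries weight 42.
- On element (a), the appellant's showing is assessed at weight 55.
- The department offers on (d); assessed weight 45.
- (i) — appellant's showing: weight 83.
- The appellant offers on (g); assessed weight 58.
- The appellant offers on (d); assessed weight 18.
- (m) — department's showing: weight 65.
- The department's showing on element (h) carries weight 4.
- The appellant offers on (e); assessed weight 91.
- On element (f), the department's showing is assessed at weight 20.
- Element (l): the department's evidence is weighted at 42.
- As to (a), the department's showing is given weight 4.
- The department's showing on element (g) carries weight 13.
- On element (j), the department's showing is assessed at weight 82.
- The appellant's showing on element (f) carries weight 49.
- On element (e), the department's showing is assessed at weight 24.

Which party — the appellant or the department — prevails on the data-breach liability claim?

department

— Issue I —
Stage I.1 — burden on appellant; standard: a more-likely-than-not showing (weight is at least 49).
    (a): 55 (department's 4 disregarded) ≥ 49 [met]
    (b): 56 (department's 58 disregarded) ≥ 49 [met]
  Stage I.1 is satisfied; the onus moves to the department.
Stage I.2 — burden on department; standard: a more-likely-than-not showing (weight is at least 49).
    (c): 42 (appellant's 63 disregarded) < 49 [not met]
    (d): 45 (appellant's 18 disregarded) < 49 [not met]
  Not every element is met, so the department fails to carry Stage I.2.
So the appellant prevails on this issue.
— Issue II —
Stage II.1 (appellant, a more-likely-than-not showing, weight is at least 52): (f) 49 (department's 20 disregarded) < 52 — fails.
  Not every element is met, so the appellant fails to carry Stage II.1.
So the department prevails on this issue.
— Issue III —
Stage III.1 (appellant, a clear and cogent showing, weight is at least 78): (i) 83 (department's 36 disregarded) ≥ 78 — meets.
  The appellant carries Stage III.1; the department now bears the burden.
Stage III.2 (department, a clear and cogent showing, weight is at least 78): (j) 82 (appellant's 68 disregarded) ≥ 78 — meets; (k) 85 ≥ 78 — meets.
  Stage III.2 is satisfied; the onus moves to the appellant.
Stage III.3 (appellant, a production showing, weight is at least 24): (l) 24 (department's 42 disregarded) ≥ 24 — meets; (m) 18 (department's 65 disregarded) < 24 — fails.
  Not every element is met, so the appellant fails to carry Stage III.3.
So the department prevails on this issue.
Per-issue: Issue I → appellant; Issue II → department; Issue III → department. The appellant must prevail on a majority of issues; overall, the department prevails.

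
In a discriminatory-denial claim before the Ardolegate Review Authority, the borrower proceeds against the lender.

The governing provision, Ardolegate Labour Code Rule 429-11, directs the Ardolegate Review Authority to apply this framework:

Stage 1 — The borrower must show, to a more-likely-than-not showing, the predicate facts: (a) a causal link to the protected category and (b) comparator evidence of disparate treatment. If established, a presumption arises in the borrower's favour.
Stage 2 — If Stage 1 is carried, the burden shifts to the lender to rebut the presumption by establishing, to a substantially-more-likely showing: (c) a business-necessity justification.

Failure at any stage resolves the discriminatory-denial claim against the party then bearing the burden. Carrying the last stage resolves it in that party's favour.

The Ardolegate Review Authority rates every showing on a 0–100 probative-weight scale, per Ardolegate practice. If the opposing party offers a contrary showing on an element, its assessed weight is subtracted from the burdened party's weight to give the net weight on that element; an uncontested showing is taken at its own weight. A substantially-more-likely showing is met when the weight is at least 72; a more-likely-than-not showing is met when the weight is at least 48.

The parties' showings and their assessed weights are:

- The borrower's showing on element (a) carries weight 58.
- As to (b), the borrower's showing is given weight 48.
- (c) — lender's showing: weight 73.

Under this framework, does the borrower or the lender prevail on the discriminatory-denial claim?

lender

Stage 1 — burden on borrower; standard: a more-likely-than-not showing (weight is at least 48).
    (a): 58 ≥ 48 [met]
    (b): 48 ≥ 48 [met]
  Stage 1 is satisfied; the onus moves to the lender.
Stage 2 — burden on lender; standard: a substantially-more-likely showing (weight is at least 72).
    (c): 73 ≥ 72 [met]
  Stage 2 carried; the final stage is satisfied.
All stages carried — the lender prevails.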